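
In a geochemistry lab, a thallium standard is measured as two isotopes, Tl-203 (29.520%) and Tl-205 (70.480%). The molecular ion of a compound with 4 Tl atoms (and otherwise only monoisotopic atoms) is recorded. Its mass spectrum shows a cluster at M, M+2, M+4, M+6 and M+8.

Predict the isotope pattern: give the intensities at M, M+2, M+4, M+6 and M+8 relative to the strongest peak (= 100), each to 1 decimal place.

Expanding (0.29520 + 0.70480)^4:
P(M) = 0.29520^4 = 0.007594
P(M+2) = 4 × 0.29520^3 × 0.70480^1 = 0.072523
P(M+4) = 6 × 0.29520^2 × 0.70480^2 = 0.259726
P(M+6) = 4 × 0.29520^1 × 0.70480^3 = 0.413403
P(M+8) = 0.70480^4 = 0.246754
The M+6 peak is largest (0.413403); scaling to 100 gives 1.8 : 17.5 : 62.8 : 100.0 : 59.7.

1.8 : 17.5 : 62.8 : 100.0 : 59.7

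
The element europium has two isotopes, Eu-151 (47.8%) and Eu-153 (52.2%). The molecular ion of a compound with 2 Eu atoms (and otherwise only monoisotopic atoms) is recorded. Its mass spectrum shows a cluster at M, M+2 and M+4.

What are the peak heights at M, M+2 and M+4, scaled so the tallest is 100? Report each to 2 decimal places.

45.79 : 100.00 : 54.60

Expanding (0.478 + 0.522)^2:
P(M) = 0.478^2 = 0.228484
P(M+2) = 2 × 0.478^1 × 0.522^1 = 0.499032
P(M+4) = 0.522^2 = 0.272484
The M+2 peak is largest (0.499032); scaling to 100 gives 45.79 : 100.00 : 54.60.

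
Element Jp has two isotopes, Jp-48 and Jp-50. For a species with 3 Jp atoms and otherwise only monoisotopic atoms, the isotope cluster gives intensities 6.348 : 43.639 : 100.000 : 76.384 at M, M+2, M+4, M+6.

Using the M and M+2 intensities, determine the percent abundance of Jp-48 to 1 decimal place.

30.4%

Let p = fractional abundance of Jp-48. I(M+2)/I(M) = [C(3,1)·p^2·(1−p)] / p^3 = 3·(1−p)/p = 43.639/6.348 = 6.8744
(1−p)/p = 6.8744/3 = 2.2915  ⇒  p = 1/(1 + 2.2915) = 0.3038
Jp-48: 30.4%, Jp-50: 69.6%.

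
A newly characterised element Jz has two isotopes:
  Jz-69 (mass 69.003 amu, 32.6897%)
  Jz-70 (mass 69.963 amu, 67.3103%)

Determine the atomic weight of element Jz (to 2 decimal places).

Ar = Σ fᵢ·mᵢ = 0.326897 × 69.003 + 0.673103 × 69.963
= 22.5569 + 47.0923 = 69.6492 amu

69.65 amu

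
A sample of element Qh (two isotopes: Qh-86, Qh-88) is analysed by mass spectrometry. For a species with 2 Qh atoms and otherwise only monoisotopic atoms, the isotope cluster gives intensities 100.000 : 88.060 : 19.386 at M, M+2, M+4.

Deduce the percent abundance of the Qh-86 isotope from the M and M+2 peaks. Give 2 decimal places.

69.43%

Write p for the Qh-86 fraction. I(M+2)/I(M) = [C(2,1)·p^1·(1−p)] / p^2 = 2·(1−p)/p = 88.060/100.000 = 0.8806
(1−p)/p = 0.8806/2 = 0.4403  ⇒  p = 1/(1 + 0.4403) = 0.6943
Qh-86: 69.43%, Qh-88: 30.57%.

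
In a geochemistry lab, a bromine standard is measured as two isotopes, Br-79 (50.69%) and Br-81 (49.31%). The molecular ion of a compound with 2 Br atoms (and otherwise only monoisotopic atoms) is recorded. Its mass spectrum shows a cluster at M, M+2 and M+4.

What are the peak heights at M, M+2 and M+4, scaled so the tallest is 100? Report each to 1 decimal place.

51.4 : 100.0 : 48.6

The 2 Br atoms are independent, so intensities follow the terms of (0.5069 + 0.4931)^2.
P(M) = 0.5069^2 = 0.256948
P(M+2) = 2 × 0.5069^1 × 0.4931^1 = 0.499905
P(M+4) = 0.4931^2 = 0.243148
The M+2 peak is largest (0.499905); scaling to 100 gives 51.4 : 100.0 : 48.6.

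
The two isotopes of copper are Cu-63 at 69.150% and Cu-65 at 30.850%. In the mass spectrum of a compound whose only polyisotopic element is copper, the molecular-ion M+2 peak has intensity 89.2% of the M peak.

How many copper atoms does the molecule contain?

2

With n Cu atoms, P(M+2)/P(M) = C(n,1)·p^(n−1)q / p^n = n·q/p = n · 0.30850/0.69150.
n = 0.892 × 0.69150/0.30850 = 2.00 ≈ 2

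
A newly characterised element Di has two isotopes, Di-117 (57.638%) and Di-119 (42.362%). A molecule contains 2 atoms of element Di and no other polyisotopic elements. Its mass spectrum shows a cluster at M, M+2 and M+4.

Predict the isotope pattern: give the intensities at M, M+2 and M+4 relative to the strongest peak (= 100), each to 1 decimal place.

68.0 : 100.0 : 36.7

The 2 Di atoms are independent, so intensities follow the terms of (0.57638 + 0.42362)^2.
P(M) = 0.57638^2 = 0.332214
P(M+2) = 2 × 0.57638^1 × 0.42362^1 = 0.488332
P(M+4) = 0.42362^2 = 0.179454
The M+2 peak is largest (0.488332); scaling to 100 gives 68.0 : 100.0 : 36.7.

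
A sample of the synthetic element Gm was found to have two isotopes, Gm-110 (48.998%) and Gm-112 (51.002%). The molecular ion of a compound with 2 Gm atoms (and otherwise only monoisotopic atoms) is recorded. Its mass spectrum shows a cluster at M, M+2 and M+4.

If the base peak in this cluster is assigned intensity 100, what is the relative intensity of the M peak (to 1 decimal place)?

Binomial terms of (0.48998 + 0.51002)^2: M 0.2401, M+2 0.4998, M+4 0.2601 → M+2 is the base peak.
P(M+2) = C(2,1) × 0.48998^1 × 0.51002^1 = 2 × 0.48998 × 0.51002 = 0.499799 (base)
P(M) = C(2,0) × 0.48998^2 × 0.51002^0 = 1 × 0.2400804 × 1.0000 = 0.240080
Relative intensity = 0.240080 / 0.499799 × 100 = 48.0

48.0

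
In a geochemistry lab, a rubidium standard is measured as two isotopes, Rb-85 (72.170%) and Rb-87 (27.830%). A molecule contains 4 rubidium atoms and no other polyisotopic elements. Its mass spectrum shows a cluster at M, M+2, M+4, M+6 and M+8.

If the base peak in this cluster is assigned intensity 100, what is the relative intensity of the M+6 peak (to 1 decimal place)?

Term probabilities: M 0.2713, M+2 0.4184, M+4 0.2420, M+6 0.0622, M+8 0.0060. Base peak = M+2.
P(M+2) = C(4,1) × 0.72170^3 × 0.27830^1 = 4 × 0.37589809 × 0.2783 = 0.418450 (base)
P(M+6) = C(4,3) × 0.72170^1 × 0.27830^3 = 4 × 0.7217 × 0.02155458 = 0.062224
Relative intensity = 0.062224 / 0.418450 × 100 = 14.9

14.9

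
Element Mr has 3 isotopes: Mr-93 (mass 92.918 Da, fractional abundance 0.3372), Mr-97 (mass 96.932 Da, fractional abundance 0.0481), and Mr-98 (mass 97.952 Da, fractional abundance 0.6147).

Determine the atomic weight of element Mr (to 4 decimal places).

96.2055 Da

Average mass = Σ (abundance × isotope mass) = 0.3372 × 92.918 + 0.0481 × 96.932 + 0.6147 × 97.952
= 31.33195 + 4.66243 + 60.21109 = 96.20547 Da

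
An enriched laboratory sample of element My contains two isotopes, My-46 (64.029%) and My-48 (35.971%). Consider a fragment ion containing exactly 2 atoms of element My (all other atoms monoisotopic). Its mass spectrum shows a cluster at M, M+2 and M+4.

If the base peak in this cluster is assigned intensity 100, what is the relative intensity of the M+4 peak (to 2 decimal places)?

(0.64029 + 0.35971)^2 gives M 0.4100, M+2 0.4606, M+4 0.1294; the largest is M+2.
P(M+2) = C(2,1) × 0.64029^1 × 0.35971^1 = 2 × 0.64029 × 0.35971 = 0.460637 (base)
P(M+4) = C(2,2) × 0.64029^0 × 0.35971^2 = 1 × 1.0000 × 0.12939128 = 0.129391
Relative intensity = 0.129391 / 0.460637 × 100 = 28.09

28.09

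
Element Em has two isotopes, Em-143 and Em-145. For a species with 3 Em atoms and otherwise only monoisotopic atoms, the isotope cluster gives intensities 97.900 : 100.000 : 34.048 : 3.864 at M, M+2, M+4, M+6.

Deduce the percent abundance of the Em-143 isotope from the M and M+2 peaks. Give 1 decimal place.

74.6%

If p is the fraction of Em that is Em-143, then I(M+2)/I(M) = [C(3,1)·p^2·(1−p)] / p^3 = 3·(1−p)/p = 100.000/97.900 = 1.0215
(1−p)/p = 1.0215/3 = 0.3405  ⇒  p = 1/(1 + 0.3405) = 0.7460
Em-143: 74.6%, Em-145: 25.4%.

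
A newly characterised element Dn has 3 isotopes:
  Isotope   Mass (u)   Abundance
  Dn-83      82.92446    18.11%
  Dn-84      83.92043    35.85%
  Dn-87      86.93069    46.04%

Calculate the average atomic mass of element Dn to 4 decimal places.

85.1260 u

Average mass = Σ (abundance × isotope mass) = 0.1811 × 82.92446 + 0.3585 × 83.92043 + 0.4604 × 86.93069
= 15.017620 + 30.085474 + 40.022890 = 85.125984 u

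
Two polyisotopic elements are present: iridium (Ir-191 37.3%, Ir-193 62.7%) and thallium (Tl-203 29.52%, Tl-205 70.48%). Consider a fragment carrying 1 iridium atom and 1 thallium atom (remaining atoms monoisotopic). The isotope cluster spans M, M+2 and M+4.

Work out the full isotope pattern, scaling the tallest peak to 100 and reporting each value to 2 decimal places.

24.58 : 100.00 : 98.64

Iridium pattern (n=1): 0.3730 : 0.6270
Thallium pattern (n=1): 0.2952 : 0.7048
Convolve the two distributions (both contribute in 2-u steps):
  M: 0.3730×0.2952 = 0.110110
  M+2: 0.3730×0.7048 + 0.6270×0.2952 = 0.447981
  M+4: 0.6270×0.7048 = 0.441910
Scale to base peak (0.447981) = 100: 24.58 : 100.00 : 98.64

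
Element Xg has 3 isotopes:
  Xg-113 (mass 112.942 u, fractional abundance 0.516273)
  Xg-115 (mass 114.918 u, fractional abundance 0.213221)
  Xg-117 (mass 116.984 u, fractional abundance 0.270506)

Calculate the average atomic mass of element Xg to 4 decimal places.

114.4567 u

The abundance-weighted mean is 0.516273 × 112.942 + 0.213221 × 114.918 + 0.270506 × 116.984
= 58.30891 + 24.50293 + 31.64487 = 114.45671 u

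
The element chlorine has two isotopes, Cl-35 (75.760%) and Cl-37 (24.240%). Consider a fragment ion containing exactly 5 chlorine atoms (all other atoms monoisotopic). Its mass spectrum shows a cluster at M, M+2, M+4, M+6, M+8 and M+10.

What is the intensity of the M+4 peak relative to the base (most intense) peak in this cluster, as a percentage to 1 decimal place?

Term probabilities: M 0.2496, M+2 0.3993, M+4 0.2555, M+6 0.0817, M+8 0.0131, M+10 0.0008. Base peak = M+2.
P(M+2) = C(5,1) × 0.75760^4 × 0.24240^1 = 5 × 0.32942751 × 0.2424 = 0.399266 (base)
P(M+4) = C(5,2) × 0.75760^3 × 0.24240^2 = 10 × 0.4348304 × 0.05875776 = 0.255497
Relative intensity = 0.255497 / 0.399266 × 100 = 64.0

64.0%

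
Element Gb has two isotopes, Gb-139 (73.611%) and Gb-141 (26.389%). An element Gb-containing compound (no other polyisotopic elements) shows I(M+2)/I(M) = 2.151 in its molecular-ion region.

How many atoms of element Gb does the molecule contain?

6

For n independent Gb atoms, I(M+2)/I(M) = n · (abundance Gb-141) / (abundance Gb-139) = n · 0.26389/0.73611.
n = 2.151 × 0.73611/0.26389 = 6.00 ≈ 6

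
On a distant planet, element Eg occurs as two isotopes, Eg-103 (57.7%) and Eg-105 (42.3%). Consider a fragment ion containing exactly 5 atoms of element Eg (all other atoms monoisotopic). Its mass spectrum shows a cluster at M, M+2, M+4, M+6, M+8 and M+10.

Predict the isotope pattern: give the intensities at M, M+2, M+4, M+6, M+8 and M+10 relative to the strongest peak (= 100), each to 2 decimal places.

The 5 Eg atoms are independent, so intensities follow the terms of (0.577 + 0.423)^5.
P(M) = 0.577^5 = 0.063956
P(M+2) = 5 × 0.577^4 × 0.423^1 = 0.234430
P(M+4) = 10 × 0.577^3 × 0.423^2 = 0.343723
P(M+6) = 10 × 0.577^2 × 0.423^3 = 0.251984
P(M+8) = 5 × 0.577^1 × 0.423^4 = 0.092365
P(M+10) = 0.423^5 = 0.013543
The M+4 peak is largest (0.343723); scaling to 100 gives 18.61 : 68.20 : 100.00 : 73.31 : 26.87 : 3.94.

18.61 : 68.20 : 100.00 : 73.31 : 26.87 : 3.94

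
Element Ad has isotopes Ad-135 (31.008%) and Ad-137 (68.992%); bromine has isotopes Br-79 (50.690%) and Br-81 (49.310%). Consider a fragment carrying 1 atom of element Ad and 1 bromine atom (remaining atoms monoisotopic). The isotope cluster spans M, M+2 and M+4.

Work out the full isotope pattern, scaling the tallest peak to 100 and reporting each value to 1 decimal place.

Element Ad pattern (n=1): 0.31008 : 0.68992
Bromine pattern (n=1): 0.5069 : 0.4931
Convolve the two distributions (both contribute in 2-u steps):
  M: 0.31008×0.5069 = 0.157180
  M+2: 0.31008×0.4931 + 0.68992×0.5069 = 0.502621
  M+4: 0.68992×0.4931 = 0.340200
Scale to base peak (0.502621) = 100: 31.3 : 100.0 : 67.7

31.3 : 100.0 : 67.7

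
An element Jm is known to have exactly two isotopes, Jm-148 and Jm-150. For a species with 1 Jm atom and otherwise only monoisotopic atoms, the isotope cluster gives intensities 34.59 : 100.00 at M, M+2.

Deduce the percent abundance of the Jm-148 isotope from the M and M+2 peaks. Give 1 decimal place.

25.7%

If p is the fraction of Jm that is Jm-148, then I(M+2)/I(M) = [C(1,1)·p^0·(1−p)] / p^1 = 1·(1−p)/p = 100.00/34.59 = 2.8910
(1−p)/p = 2.8910/1 = 2.8910  ⇒  p = 1/(1 + 2.8910) = 0.2570
Jm-148: 25.7%, Jm-150: 74.3%.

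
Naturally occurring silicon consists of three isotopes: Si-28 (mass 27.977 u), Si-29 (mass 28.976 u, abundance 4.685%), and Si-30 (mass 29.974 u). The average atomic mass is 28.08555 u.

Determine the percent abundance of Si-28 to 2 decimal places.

The remaining 95.315% is split between Si-28 (fraction x) and Si-30 (fraction 0.95315 − x).
Substituting: 27.977x + 29.974(0.95315 − x) = 26.7280244
(27.977 − 29.974)x = -1.8416937  ⇒  x = 0.92223, y = 0.03092
Si-28: 92.22%, Si-30: 3.09%.

92.22%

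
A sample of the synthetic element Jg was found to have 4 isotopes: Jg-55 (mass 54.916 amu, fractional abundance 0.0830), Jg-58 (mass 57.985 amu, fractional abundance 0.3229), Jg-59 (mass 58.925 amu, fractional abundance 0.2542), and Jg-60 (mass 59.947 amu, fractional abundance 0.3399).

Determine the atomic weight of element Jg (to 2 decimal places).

The abundance-weighted mean is 0.0830 × 54.916 + 0.3229 × 57.985 + 0.2542 × 58.925 + 0.3399 × 59.947
= 4.5580 + 18.7234 + 14.9787 + 20.3760 = 58.6361 amu

58.64 amu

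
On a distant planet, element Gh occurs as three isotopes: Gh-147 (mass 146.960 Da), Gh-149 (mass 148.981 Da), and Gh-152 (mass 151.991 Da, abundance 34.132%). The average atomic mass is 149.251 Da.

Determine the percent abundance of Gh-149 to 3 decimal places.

The remaining 65.868% is split between Gh-147 (fraction x) and Gh-149 (fraction 0.65868 − x).
Substituting: 146.960x + 148.981(0.65868 − x) = 97.37343188
(146.960 − 148.981)x = -0.7573732  ⇒  x = 0.37475, y = 0.28393
Gh-147: 37.475%, Gh-149: 28.393%.

28.393%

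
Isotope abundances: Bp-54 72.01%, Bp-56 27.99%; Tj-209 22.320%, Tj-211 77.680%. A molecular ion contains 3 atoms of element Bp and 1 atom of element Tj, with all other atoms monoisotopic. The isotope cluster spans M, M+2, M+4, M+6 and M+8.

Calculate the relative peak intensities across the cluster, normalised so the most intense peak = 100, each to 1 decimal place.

21.5 : 100.0 : 97.1 : 35.2 : 4.4

Element Bp pattern (n=3): 0.37340354 : 0.43542141 : 0.16924656 : 0.02192849
Element Tj pattern (n=1): 0.2232 : 0.7768
Convolve the two distributions (both contribute in 2-u steps):
  M: 0.37340354×0.2232 = 0.083344
  M+2: 0.37340354×0.7768 + 0.43542141×0.2232 = 0.387246
  M+4: 0.43542141×0.7768 + 0.16924656×0.2232 = 0.376011
  M+6: 0.16924656×0.7768 + 0.02192849×0.2232 = 0.136365
  M+8: 0.02192849×0.7768 = 0.017034
Scale to base peak (0.387246) = 100: 21.5 : 100.0 : 97.1 : 35.2 : 4.4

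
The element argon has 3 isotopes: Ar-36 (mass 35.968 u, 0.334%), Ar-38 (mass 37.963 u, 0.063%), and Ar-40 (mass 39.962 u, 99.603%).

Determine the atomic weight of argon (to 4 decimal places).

39.9474 u

The abundance-weighted mean is 0.00334 × 35.968 + 0.00063 × 37.963 + 0.99603 × 39.962
= 0.12013 + 0.02392 + 39.80335 = 39.94740 u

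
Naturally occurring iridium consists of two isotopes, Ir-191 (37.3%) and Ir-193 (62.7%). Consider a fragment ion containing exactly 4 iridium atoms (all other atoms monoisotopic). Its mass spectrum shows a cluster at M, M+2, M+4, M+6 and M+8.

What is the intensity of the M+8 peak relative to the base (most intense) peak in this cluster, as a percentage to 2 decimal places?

42.02%

(0.373 + 0.627)^4 gives M 0.0194, M+2 0.1302, M+4 0.3282, M+6 0.3678, M+8 0.1546; the largest is M+6.
P(M+6) = C(4,3) × 0.373^1 × 0.627^3 = 4 × 0.3730 × 0.24649188 = 0.367766 (base)
P(M+8) = C(4,4) × 0.373^0 × 0.627^4 = 1 × 1.0000 × 0.15455041 = 0.154550
Relative intensity = 0.154550 / 0.367766 × 100 = 42.02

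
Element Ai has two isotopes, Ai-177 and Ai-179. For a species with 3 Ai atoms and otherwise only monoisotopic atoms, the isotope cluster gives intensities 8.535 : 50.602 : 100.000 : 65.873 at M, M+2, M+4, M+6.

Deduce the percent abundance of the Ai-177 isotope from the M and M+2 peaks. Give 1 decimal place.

33.6%

Let p = fractional abundance of Ai-177. I(M+2)/I(M) = [C(3,1)·p^2·(1−p)] / p^3 = 3·(1−p)/p = 50.602/8.535 = 5.9288
(1−p)/p = 5.9288/3 = 1.9763  ⇒  p = 1/(1 + 1.9763) = 0.3360
Ai-177: 33.6%, Ai-179: 66.4%.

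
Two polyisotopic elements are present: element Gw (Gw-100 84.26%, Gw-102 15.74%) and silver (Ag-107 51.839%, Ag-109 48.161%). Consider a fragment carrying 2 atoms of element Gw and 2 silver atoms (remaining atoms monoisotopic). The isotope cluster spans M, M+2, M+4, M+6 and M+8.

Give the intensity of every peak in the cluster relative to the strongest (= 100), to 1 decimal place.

Element Gw pattern (n=2): 0.70997476 : 0.26525048 : 0.02477476
Silver pattern (n=2): 0.26872819 : 0.49932362 : 0.23194819
Convolve the two distributions (both contribute in 2-u steps):
  M: 0.70997476×0.26872819 = 0.190790
  M+2: 0.70997476×0.49932362 + 0.26525048×0.26872819 = 0.425787
  M+4: 0.70997476×0.23194819 + 0.26525048×0.49932362 + 0.02477476×0.26872819 = 0.303781
  M+6: 0.26525048×0.23194819 + 0.02477476×0.49932362 = 0.073895
  M+8: 0.02477476×0.23194819 = 0.005746
Scale to base peak (0.425787) = 100: 44.8 : 100.0 : 71.3 : 17.4 : 1.3

44.8 : 100.0 : 71.3 : 17.4 : 1.3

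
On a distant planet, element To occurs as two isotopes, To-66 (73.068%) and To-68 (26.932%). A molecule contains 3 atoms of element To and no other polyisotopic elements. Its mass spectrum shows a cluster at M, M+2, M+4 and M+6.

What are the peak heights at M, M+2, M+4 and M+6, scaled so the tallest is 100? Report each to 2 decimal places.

90.44 : 100.00 : 36.86 : 4.53

Expanding (0.73068 + 0.26932)^3:
P(M) = 0.73068^3 = 0.390105
P(M+2) = 3 × 0.73068^2 × 0.26932^1 = 0.431364
P(M+4) = 3 × 0.73068^1 × 0.26932^2 = 0.158996
P(M+6) = 0.26932^3 = 0.019535
The M+2 peak is largest (0.431364); scaling to 100 gives 90.44 : 100.00 : 36.86 : 4.53.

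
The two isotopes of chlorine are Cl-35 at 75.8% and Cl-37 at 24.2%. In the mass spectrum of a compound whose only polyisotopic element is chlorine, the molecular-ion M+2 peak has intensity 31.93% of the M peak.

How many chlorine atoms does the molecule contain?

With n Cl atoms, P(M+2)/P(M) = C(n,1)·p^(n−1)q / p^n = n·q/p = n · 0.242/0.758.
n = 0.3193 × 0.758/0.242 = 1.00 ≈ 1

1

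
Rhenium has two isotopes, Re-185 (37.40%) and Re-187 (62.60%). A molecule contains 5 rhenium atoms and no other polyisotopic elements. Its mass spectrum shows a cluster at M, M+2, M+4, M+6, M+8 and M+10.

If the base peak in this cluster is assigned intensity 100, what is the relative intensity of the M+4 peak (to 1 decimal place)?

59.7

(0.3740 + 0.6260)^5 gives M 0.0073, M+2 0.0612, M+4 0.2050, M+6 0.3431, M+8 0.2872, M+10 0.0961; the largest is M+6.
P(M+6) = C(5,3) × 0.3740^2 × 0.6260^3 = 10 × 0.139876 × 0.24531438 = 0.343136 (base)
P(M+4) = C(5,2) × 0.3740^3 × 0.6260^2 = 10 × 0.05231362 × 0.391876 = 0.205005
Relative intensity = 0.205005 / 0.343136 × 100 = 59.7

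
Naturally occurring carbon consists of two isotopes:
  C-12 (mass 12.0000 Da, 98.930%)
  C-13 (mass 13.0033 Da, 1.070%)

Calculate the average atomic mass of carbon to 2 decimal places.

Weight each isotope mass by its fractional abundance: 0.98930 × 12.0000 + 0.01070 × 13.0033
= 11.87160 + 0.13914 = 12.01074 Da

12.01 Da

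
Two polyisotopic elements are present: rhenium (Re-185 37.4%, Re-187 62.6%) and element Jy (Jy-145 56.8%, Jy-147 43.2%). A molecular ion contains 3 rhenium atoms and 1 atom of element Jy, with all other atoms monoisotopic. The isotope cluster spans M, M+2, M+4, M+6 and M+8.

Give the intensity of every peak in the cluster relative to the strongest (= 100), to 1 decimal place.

8.2 : 47.3 : 100.0 : 90.7 : 29.2

Rhenium pattern (n=3): 0.05231362 : 0.26268713 : 0.43968487 : 0.24531438
Element Jy pattern (n=1): 0.5680 : 0.4320
Convolve the two distributions (both contribute in 2-u steps):
  M: 0.05231362×0.5680 = 0.029714
  M+2: 0.05231362×0.4320 + 0.26268713×0.5680 = 0.171806
  M+4: 0.26268713×0.4320 + 0.43968487×0.5680 = 0.363222
  M+6: 0.43968487×0.4320 + 0.24531438×0.5680 = 0.329282
  M+8: 0.24531438×0.4320 = 0.105976
Scale to base peak (0.363222) = 100: 8.2 : 47.3 : 100.0 : 90.7 : 29.2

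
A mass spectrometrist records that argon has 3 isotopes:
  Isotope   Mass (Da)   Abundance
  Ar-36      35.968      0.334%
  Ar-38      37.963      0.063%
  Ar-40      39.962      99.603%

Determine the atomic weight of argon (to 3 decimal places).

Weight each isotope mass by its fractional abundance: 0.00334 × 35.968 + 0.00063 × 37.963 + 0.99603 × 39.962
= 0.1201 + 0.0239 + 39.8034 = 39.9474 Da

39.947 Da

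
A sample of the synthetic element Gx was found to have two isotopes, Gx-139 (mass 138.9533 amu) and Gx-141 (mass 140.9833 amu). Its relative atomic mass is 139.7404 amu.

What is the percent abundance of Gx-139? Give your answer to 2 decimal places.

Writing the weighted mean with unknown fraction x of Gx-139:
138.9533·x + 140.9833·(1 − x) = 139.7404
(138.9533 − 140.9833)·x = 139.7404 − 140.9833
x = -1.2429 / -2.0300 = 0.61227 → 61.23% Gx-139, 38.77% Gx-141.

61.23%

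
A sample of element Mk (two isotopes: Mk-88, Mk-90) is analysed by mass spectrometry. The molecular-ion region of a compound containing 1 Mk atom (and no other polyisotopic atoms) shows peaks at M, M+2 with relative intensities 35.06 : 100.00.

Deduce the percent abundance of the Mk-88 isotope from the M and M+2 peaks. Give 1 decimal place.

Let p = fractional abundance of Mk-88. I(M+2)/I(M) = [C(1,1)·p^0·(1−p)] / p^1 = 1·(1−p)/p = 100.00/35.06 = 2.8523
(1−p)/p = 2.8523/1 = 2.8523  ⇒  p = 1/(1 + 2.8523) = 0.2596
Mk-88: 26.0%, Mk-90: 74.0%.

26.0%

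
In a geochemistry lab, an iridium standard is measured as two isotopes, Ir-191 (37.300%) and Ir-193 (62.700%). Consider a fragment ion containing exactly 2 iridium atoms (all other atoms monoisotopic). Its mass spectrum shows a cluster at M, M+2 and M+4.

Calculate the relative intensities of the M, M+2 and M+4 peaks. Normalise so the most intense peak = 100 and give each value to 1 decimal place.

The 2 Ir atoms are independent, so intensities follow the terms of (0.37300 + 0.62700)^2.
P(M) = 0.37300^2 = 0.139129
P(M+2) = 2 × 0.37300^1 × 0.62700^1 = 0.467742
P(M+4) = 0.62700^2 = 0.393129
The M+2 peak is largest (0.467742); scaling to 100 gives 29.7 : 100.0 : 84.0.

29.7 : 100.0 : 84.0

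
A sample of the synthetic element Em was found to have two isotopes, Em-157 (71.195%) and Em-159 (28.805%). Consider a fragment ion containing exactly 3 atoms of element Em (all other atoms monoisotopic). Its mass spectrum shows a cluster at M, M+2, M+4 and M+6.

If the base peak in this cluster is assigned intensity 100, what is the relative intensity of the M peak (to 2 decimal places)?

82.39

Term probabilities: M 0.3609, M+2 0.4380, M+4 0.1772, M+6 0.0239. Base peak = M+2.
P(M+2) = C(3,1) × 0.71195^2 × 0.28805^1 = 3 × 0.5068728 × 0.28805 = 0.438014 (base)
P(M) = C(3,0) × 0.71195^3 × 0.28805^0 = 1 × 0.36086809 × 1.0000 = 0.360868
Relative intensity = 0.360868 / 0.438014 × 100 = 82.39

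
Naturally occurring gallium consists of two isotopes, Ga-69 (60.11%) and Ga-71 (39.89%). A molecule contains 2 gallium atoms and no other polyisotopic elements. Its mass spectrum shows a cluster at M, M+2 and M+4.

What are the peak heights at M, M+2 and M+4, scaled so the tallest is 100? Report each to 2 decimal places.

75.34 : 100.00 : 33.18

Expanding (0.6011 + 0.3989)^2:
P(M) = 0.6011^2 = 0.361321
P(M+2) = 2 × 0.6011^1 × 0.3989^1 = 0.479558
P(M+4) = 0.3989^2 = 0.159121
The M+2 peak is largest (0.479558); scaling to 100 gives 75.34 : 100.00 : 33.18.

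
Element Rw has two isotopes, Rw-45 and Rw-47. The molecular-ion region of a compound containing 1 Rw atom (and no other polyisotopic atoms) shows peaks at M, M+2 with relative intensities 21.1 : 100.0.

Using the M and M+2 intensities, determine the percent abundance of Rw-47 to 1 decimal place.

82.6%

Write p for the Rw-45 fraction. I(M+2)/I(M) = [C(1,1)·p^0·(1−p)] / p^1 = 1·(1−p)/p = 100.0/21.1 = 4.7393
(1−p)/p = 4.7393/1 = 4.7393  ⇒  p = 1/(1 + 4.7393) = 0.1742
Rw-45: 17.4%, Rw-47: 82.6%.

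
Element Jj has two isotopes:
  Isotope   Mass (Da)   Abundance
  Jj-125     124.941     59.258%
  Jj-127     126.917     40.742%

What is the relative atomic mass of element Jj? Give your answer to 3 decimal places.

The abundance-weighted mean is 0.59258 × 124.941 + 0.40742 × 126.917
= 74.0375 + 51.7085 = 125.7460 Da

125.746 Da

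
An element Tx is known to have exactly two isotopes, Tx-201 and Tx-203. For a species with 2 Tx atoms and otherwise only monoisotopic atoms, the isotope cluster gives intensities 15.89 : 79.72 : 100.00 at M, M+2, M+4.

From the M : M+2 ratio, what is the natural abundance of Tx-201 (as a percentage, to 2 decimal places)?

If p is the fraction of Tx that is Tx-201, then I(M+2)/I(M) = [C(2,1)·p^1·(1−p)] / p^2 = 2·(1−p)/p = 79.72/15.89 = 5.0170
(1−p)/p = 5.0170/2 = 2.5085  ⇒  p = 1/(1 + 2.5085) = 0.2850
Tx-201: 28.50%, Tx-203: 71.50%.

28.50%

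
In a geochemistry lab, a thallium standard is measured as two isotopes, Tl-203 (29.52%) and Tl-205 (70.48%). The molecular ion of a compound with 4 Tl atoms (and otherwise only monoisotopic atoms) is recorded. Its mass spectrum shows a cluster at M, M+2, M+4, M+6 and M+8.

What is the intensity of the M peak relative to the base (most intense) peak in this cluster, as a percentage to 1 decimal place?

(0.2952 + 0.7048)^4 gives M 0.0076, M+2 0.0725, M+4 0.2597, M+6 0.4134, M+8 0.2468; the largest is M+6.
P(M+6) = C(4,3) × 0.2952^1 × 0.7048^3 = 4 × 0.2952 × 0.35010449 = 0.413403 (base)
P(M) = C(4,0) × 0.2952^4 × 0.7048^0 = 1 × 0.00759391 × 1.0000 = 0.007594
Relative intensity = 0.007594 / 0.413403 × 100 = 1.8

1.8%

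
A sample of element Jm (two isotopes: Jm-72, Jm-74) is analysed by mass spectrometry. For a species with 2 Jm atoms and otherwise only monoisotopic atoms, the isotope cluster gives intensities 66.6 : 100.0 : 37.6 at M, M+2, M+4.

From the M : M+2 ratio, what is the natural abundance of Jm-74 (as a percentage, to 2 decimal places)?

42.88%

If p is the fraction of Jm that is Jm-72, then I(M+2)/I(M) = [C(2,1)·p^1·(1−p)] / p^2 = 2·(1−p)/p = 100.0/66.6 = 1.5015
(1−p)/p = 1.5015/2 = 0.7508  ⇒  p = 1/(1 + 0.7508) = 0.5712
Jm-72: 57.12%, Jm-74: 42.88%.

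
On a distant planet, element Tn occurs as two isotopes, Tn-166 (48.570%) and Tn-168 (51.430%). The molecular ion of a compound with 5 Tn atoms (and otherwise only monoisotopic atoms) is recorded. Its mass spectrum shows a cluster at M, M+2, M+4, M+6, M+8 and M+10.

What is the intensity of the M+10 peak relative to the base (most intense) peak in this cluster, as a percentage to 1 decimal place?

Binomial terms of (0.48570 + 0.51430)^5: M 0.0270, M+2 0.1431, M+4 0.3031, M+6 0.3209, M+8 0.1699, M+10 0.0360 → M+6 is the base peak.
P(M+6) = C(5,3) × 0.48570^2 × 0.51430^3 = 10 × 0.23590449 × 0.13603466 = 0.320912 (base)
P(M+10) = C(5,5) × 0.48570^0 × 0.51430^5 = 1 × 1.0000 × 0.03598178 = 0.035982
Relative intensity = 0.035982 / 0.320912 × 100 = 11.2

11.2%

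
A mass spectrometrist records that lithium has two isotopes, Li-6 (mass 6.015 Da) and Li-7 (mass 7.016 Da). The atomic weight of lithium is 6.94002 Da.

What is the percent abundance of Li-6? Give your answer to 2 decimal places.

Writing the weighted mean with unknown fraction x of Li-6:
6.015·x + 7.016·(1 − x) = 6.94002
(6.015 − 7.016)·x = 6.94002 − 7.016
x = -0.07598 / -1.001 = 0.07590 → 7.59% Li-6, 92.41% Li-7.

7.59%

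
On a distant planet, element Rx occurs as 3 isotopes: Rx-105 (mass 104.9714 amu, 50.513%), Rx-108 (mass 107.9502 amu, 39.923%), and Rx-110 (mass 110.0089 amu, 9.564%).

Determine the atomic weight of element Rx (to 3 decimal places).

Ar = Σ fᵢ·mᵢ = 0.50513 × 104.9714 + 0.39923 × 107.9502 + 0.09564 × 110.0089
= 53.02420 + 43.09696 + 10.52125 = 106.64241 amu

106.642 amu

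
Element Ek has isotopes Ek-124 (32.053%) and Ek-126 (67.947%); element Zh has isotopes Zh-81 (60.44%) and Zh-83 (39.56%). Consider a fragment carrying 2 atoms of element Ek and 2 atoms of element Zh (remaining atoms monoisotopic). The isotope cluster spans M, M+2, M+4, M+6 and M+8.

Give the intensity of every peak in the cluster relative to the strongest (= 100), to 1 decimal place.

Element Ek pattern (n=2): 0.10273948 : 0.43558104 : 0.46167948
Element Zh pattern (n=2): 0.36529936 : 0.47820128 : 0.15649936
Convolve the two distributions (both contribute in 2-u steps):
  M: 0.10273948×0.36529936 = 0.037531
  M+2: 0.10273948×0.47820128 + 0.43558104×0.36529936 = 0.208248
  M+4: 0.10273948×0.15649936 + 0.43558104×0.47820128 + 0.46167948×0.36529936 = 0.393025
  M+6: 0.43558104×0.15649936 + 0.46167948×0.47820128 = 0.288944
  M+8: 0.46167948×0.15649936 = 0.072253
Scale to base peak (0.393025) = 100: 9.5 : 53.0 : 100.0 : 73.5 : 18.4

9.5 : 53.0 : 100.0 : 73.5 : 18.4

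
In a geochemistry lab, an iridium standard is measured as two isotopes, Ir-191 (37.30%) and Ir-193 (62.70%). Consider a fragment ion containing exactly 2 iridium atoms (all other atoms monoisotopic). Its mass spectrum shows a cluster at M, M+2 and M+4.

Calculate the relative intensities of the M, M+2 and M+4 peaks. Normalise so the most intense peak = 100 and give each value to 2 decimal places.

The 2 Ir atoms are independent, so intensities follow the terms of (0.3730 + 0.6270)^2.
P(M) = 0.3730^2 = 0.139129
P(M+2) = 2 × 0.3730^1 × 0.6270^1 = 0.467742
P(M+4) = 0.6270^2 = 0.393129
The M+2 peak is largest (0.467742); scaling to 100 gives 29.74 : 100.00 : 84.05.

29.74 : 100.00 : 84.05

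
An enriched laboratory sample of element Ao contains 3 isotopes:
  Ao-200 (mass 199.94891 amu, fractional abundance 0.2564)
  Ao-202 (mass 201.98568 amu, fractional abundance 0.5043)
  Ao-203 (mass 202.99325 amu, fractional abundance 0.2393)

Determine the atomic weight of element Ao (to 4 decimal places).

Weight each isotope mass by its fractional abundance: 0.2564 × 199.94891 + 0.5043 × 201.98568 + 0.2393 × 202.99325
= 51.266901 + 101.861378 + 48.576285 = 201.704564 amu

201.7046 amu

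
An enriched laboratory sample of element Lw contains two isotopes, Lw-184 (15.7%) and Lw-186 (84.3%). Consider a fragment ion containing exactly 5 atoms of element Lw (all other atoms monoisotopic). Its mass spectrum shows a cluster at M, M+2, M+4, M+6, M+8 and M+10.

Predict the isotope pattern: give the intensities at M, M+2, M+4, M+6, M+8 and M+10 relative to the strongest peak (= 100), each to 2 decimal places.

0.02 : 0.60 : 6.46 : 34.69 : 93.12 : 100.00

Each Lw atom is independently Lw-184 (p = 0.157) or Lw-186 (q = 0.843); the cluster is the binomial expansion (p + q)^5.
P(M) = 0.157^5 = 0.000095
P(M+2) = 5 × 0.157^4 × 0.843^1 = 0.002561
P(M+4) = 10 × 0.157^3 × 0.843^2 = 0.027501
P(M+6) = 10 × 0.157^2 × 0.843^3 = 0.147667
P(M+8) = 5 × 0.157^1 × 0.843^4 = 0.396442
P(M+10) = 0.843^5 = 0.425734
The M+10 peak is largest (0.425734); scaling to 100 gives 0.02 : 0.60 : 6.46 : 34.69 : 93.12 : 100.00.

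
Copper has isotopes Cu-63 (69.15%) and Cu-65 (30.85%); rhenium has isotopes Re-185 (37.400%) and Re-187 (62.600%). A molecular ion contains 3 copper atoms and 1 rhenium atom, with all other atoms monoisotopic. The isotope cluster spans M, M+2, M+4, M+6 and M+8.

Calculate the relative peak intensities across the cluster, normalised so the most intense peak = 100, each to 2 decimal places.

33.20 : 100.00 : 94.19 : 36.13 : 4.93

Copper pattern (n=3): 0.33065611 : 0.44254842 : 0.19743483 : 0.02936064
Rhenium pattern (n=1): 0.3740 : 0.6260
Convolve the two distributions (both contribute in 2-u steps):
  M: 0.33065611×0.3740 = 0.123665
  M+2: 0.33065611×0.6260 + 0.44254842×0.3740 = 0.372504
  M+4: 0.44254842×0.6260 + 0.19743483×0.3740 = 0.350876
  M+6: 0.19743483×0.6260 + 0.02936064×0.3740 = 0.134575
  M+8: 0.02936064×0.6260 = 0.018380
Scale to base peak (0.372504) = 100: 33.20 : 100.00 : 94.19 : 36.13 : 4.93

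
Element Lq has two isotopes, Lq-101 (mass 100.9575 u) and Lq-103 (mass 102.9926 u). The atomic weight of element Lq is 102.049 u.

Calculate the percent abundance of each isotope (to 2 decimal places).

With x = fraction of Lq-101 (so Lq-103 is 1 − x):
100.9575·x + 102.9926·(1 − x) = 102.049
(100.9575 − 102.9926)·x = 102.049 − 102.9926
x = -0.9436 / -2.0351 = 0.46366 → 46.37% Lq-101, 53.63% Lq-103.

Lq-101: 46.37%, Lq-103: 53.63%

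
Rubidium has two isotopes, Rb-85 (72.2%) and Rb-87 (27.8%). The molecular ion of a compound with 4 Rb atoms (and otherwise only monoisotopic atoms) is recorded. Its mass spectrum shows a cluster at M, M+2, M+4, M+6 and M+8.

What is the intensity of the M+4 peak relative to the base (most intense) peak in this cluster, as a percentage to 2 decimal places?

57.76%

Binomial terms of (0.722 + 0.278)^4: M 0.2717, M+2 0.4185, M+4 0.2417, M+6 0.0620, M+8 0.0060 → M+2 is the base peak.
P(M+2) = C(4,1) × 0.722^3 × 0.278^1 = 4 × 0.37636705 × 0.2780 = 0.418520 (base)
P(M+4) = C(4,2) × 0.722^2 × 0.278^2 = 6 × 0.521284 × 0.077284 = 0.241721
Relative intensity = 0.241721 / 0.418520 × 100 = 57.76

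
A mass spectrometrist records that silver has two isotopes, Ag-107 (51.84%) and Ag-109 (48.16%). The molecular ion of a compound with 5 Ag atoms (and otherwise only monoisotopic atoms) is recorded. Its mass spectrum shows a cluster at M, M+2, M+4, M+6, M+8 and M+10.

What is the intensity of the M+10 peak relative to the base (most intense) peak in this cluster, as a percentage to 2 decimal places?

8.02%

Term probabilities: M 0.0374, M+2 0.1739, M+4 0.3231, M+6 0.3002, M+8 0.1394, M+10 0.0259. Base peak = M+4.
P(M+4) = C(5,2) × 0.5184^3 × 0.4816^2 = 10 × 0.13931407 × 0.23193856 = 0.323123 (base)
P(M+10) = C(5,5) × 0.5184^0 × 0.4816^5 = 1 × 1.0000 × 0.02590791 = 0.025908
Relative intensity = 0.025908 / 0.323123 × 100 = 8.02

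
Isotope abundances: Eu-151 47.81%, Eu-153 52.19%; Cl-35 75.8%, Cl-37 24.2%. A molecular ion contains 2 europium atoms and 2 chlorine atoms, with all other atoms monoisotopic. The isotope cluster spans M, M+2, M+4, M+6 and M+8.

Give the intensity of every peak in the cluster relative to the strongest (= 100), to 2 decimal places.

Europium pattern (n=2): 0.22857961 : 0.49904078 : 0.27237961
Chlorine pattern (n=2): 0.574564 : 0.366872 : 0.058564
Convolve the two distributions (both contribute in 2-u steps):
  M: 0.22857961×0.574564 = 0.131334
  M+2: 0.22857961×0.366872 + 0.49904078×0.574564 = 0.370590
  M+4: 0.22857961×0.058564 + 0.49904078×0.366872 + 0.27237961×0.574564 = 0.352970
  M+6: 0.49904078×0.058564 + 0.27237961×0.366872 = 0.129154
  M+8: 0.27237961×0.058564 = 0.015952
Scale to base peak (0.370590) = 100: 35.44 : 100.00 : 95.25 : 34.85 : 4.30

35.44 : 100.00 : 95.25 : 34.85 : 4.30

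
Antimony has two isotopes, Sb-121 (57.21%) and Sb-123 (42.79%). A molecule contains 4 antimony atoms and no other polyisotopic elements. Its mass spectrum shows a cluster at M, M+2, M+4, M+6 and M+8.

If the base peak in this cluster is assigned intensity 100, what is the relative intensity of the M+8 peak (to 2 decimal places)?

Term probabilities: M 0.1071, M+2 0.3205, M+4 0.3596, M+6 0.1793, M+8 0.0335. Base peak = M+4.
P(M+4) = C(4,2) × 0.5721^2 × 0.4279^2 = 6 × 0.32729841 × 0.18309841 = 0.359567 (base)
P(M+8) = C(4,4) × 0.5721^0 × 0.4279^4 = 1 × 1.0000 × 0.03352503 = 0.033525
Relative intensity = 0.033525 / 0.359567 × 100 = 9.32

9.32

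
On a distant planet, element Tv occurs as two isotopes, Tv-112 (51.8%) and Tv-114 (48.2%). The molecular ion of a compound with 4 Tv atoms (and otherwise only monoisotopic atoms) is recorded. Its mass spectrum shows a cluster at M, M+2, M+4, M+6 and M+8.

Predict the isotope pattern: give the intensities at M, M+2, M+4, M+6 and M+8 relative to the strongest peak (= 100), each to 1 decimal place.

19.2 : 71.6 : 100.0 : 62.0 : 14.4

The 4 Tv atoms are independent, so intensities follow the terms of (0.518 + 0.482)^4.
P(M) = 0.518^4 = 0.071998
P(M+2) = 4 × 0.518^3 × 0.482^1 = 0.267976
P(M+4) = 6 × 0.518^2 × 0.482^2 = 0.374029
P(M+6) = 4 × 0.518^1 × 0.482^3 = 0.232023
P(M+8) = 0.482^4 = 0.053974
The M+4 peak is largest (0.374029); scaling to 100 gives 19.2 : 71.6 : 100.0 : 62.0 : 14.4.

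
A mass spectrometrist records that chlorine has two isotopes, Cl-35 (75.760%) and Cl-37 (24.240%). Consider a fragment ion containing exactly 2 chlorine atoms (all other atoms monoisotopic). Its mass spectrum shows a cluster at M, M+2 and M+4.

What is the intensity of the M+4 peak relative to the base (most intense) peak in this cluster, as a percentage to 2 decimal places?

(0.75760 + 0.24240)^2 gives M 0.5740, M+2 0.3673, M+4 0.0588; the largest is M.
P(M) = C(2,0) × 0.75760^2 × 0.24240^0 = 1 × 0.57395776 × 1.0000 = 0.573958 (base)
P(M+4) = C(2,2) × 0.75760^0 × 0.24240^2 = 1 × 1.0000 × 0.05875776 = 0.058758
Relative intensity = 0.058758 / 0.573958 × 100 = 10.24

10.24%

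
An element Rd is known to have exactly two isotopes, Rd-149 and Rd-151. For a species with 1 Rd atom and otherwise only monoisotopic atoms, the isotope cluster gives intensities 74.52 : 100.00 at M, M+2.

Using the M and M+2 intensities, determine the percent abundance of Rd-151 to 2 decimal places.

57.30%

Write p for the Rd-149 fraction. I(M+2)/I(M) = [C(1,1)·p^0·(1−p)] / p^1 = 1·(1−p)/p = 100.00/74.52 = 1.3419
(1−p)/p = 1.3419/1 = 1.3419  ⇒  p = 1/(1 + 1.3419) = 0.4270
Rd-149: 42.70%, Rd-151: 57.30%.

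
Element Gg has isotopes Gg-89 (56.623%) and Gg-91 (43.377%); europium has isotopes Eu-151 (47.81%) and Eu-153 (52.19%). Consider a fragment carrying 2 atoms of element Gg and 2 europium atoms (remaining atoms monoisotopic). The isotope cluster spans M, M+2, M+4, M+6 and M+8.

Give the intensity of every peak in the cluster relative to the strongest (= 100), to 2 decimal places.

19.52 : 72.52 : 100.00 : 60.64 : 13.65

Element Gg pattern (n=2): 0.32061641 : 0.49122717 : 0.18815641
Europium pattern (n=2): 0.22857961 : 0.49904078 : 0.27237961
Convolve the two distributions (both contribute in 2-u steps):
  M: 0.32061641×0.22857961 = 0.073286
  M+2: 0.32061641×0.49904078 + 0.49122717×0.22857961 = 0.272285
  M+4: 0.32061641×0.27237961 + 0.49122717×0.49904078 + 0.18815641×0.22857961 = 0.375480
  M+6: 0.49122717×0.27237961 + 0.18815641×0.49904078 = 0.227698
  M+8: 0.18815641×0.27237961 = 0.051250
Scale to base peak (0.375480) = 100: 19.52 : 72.52 : 100.00 : 60.64 : 13.65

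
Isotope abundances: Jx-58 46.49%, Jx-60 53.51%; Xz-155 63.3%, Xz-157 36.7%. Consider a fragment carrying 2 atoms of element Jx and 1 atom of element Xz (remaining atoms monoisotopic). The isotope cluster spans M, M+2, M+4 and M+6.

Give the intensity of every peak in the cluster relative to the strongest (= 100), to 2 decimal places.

34.70 : 100.00 : 92.29 : 26.65

Element Jx pattern (n=2): 0.21613201 : 0.49753598 : 0.28633201
Element Xz pattern (n=1): 0.6330 : 0.3670
Convolve the two distributions (both contribute in 2-u steps):
  M: 0.21613201×0.6330 = 0.136812
  M+2: 0.21613201×0.3670 + 0.49753598×0.6330 = 0.394261
  M+4: 0.49753598×0.3670 + 0.28633201×0.6330 = 0.363844
  M+6: 0.28633201×0.3670 = 0.105084
Scale to base peak (0.394261) = 100: 34.70 : 100.00 : 92.29 : 26.65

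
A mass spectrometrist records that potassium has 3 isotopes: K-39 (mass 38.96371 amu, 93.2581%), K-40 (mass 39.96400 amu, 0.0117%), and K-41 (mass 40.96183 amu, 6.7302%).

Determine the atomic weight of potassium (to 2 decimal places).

The abundance-weighted mean is 0.932581 × 38.96371 + 0.000117 × 39.96400 + 0.067302 × 40.96183
= 36.336816 + 0.004676 + 2.756813 = 39.098305 amu

39.10 amu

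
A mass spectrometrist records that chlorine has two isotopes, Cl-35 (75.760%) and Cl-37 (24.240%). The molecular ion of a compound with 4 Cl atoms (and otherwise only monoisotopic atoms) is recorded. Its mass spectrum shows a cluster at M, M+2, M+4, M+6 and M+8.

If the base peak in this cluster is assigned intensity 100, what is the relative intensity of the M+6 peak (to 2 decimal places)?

Binomial terms of (0.75760 + 0.24240)^4: M 0.3294, M+2 0.4216, M+4 0.2023, M+6 0.0432, M+8 0.0035 → M+2 is the base peak.
P(M+2) = C(4,1) × 0.75760^3 × 0.24240^1 = 4 × 0.4348304 × 0.2424 = 0.421612 (base)
P(M+6) = C(4,3) × 0.75760^1 × 0.24240^3 = 4 × 0.7576 × 0.01424288 = 0.043162
Relative intensity = 0.043162 / 0.421612 × 100 = 10.24

10.24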